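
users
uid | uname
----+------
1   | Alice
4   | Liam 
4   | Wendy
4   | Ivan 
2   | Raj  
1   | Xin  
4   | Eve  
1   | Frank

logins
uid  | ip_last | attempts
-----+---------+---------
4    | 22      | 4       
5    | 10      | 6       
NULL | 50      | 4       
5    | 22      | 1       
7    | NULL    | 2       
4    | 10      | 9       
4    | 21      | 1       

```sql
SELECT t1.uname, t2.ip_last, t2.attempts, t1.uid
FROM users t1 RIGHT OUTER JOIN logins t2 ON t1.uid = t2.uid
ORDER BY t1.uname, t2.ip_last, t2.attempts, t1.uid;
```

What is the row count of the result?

16

RIGHT JOIN keeps every row from `logins`; unmatched rows get NULL for `users`'s columns.
Matching on t1.uid = t2.uid. A NULL in a compared column never satisfies the condition.
Matched pairs: 12; unmatched t2 rows kept: 4.
Total: 12 matched + 4 padded = 16 rows.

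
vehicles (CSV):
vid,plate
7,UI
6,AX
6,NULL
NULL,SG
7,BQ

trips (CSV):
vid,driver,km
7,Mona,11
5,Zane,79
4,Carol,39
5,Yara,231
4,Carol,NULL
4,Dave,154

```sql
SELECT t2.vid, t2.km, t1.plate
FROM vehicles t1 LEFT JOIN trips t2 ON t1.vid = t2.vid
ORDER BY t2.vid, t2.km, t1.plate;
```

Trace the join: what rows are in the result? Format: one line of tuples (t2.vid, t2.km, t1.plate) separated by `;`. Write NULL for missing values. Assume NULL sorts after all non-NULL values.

LEFT JOIN keeps every row from `vehicles`; unmatched rows get NULL for `trips`'s columns.
Matching on t1.vid = t2.vid. A NULL in a compared column never satisfies the condition.
- t1 (vid=7) pairs with 1 row(s) of t2.
- t1 (vid=6) has no partner → padded with NULL.
- t1 (vid=6) has no partner → padded with NULL.
- t1 (vid=NULL) has no partner → padded with NULL.
- t1 (vid=7) pairs with 1 row(s) of t2.
After projecting and ordering:
t2.vid | t2.km | t1.plate
7 | 11 | BQ
7 | 11 | UI
NULL | NULL | AX
NULL | NULL | SG
NULL | NULL | NULL

(7, 11, BQ); (7, 11, UI); (NULL, NULL, AX); (NULL, NULL, SG); (NULL, NULL, NULL)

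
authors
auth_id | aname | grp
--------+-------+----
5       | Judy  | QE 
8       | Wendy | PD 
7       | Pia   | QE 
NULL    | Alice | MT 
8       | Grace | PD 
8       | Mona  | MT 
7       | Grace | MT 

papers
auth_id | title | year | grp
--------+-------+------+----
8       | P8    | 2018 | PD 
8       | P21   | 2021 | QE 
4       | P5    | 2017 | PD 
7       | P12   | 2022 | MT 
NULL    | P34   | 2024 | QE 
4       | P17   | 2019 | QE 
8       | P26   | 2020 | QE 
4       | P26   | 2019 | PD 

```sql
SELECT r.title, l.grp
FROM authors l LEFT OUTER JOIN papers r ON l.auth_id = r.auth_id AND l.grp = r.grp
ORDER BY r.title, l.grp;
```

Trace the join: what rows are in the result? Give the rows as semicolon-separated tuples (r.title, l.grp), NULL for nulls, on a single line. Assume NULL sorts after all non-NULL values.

(P12, MT); (P8, PD); (P8, PD); (NULL, MT); (NULL, MT); (NULL, QE); (NULL, QE)

LEFT JOIN keeps every row from `authors`; unmatched rows get NULL for `papers`'s columns.
Matching on l.auth_id = r.auth_id AND l.grp = r.grp. A NULL in a compared column never satisfies the condition.
- l (auth_id=5, grp=QE) has no partner → padded with NULL.
- l (auth_id=8, grp=PD) pairs with 1 row(s) of r.
- l (auth_id=7, grp=QE) has no partner → padded with NULL.
- l (auth_id=NULL, grp=MT) has no partner → padded with NULL.
- l (auth_id=8, grp=PD) pairs with 1 row(s) of r.
- l (auth_id=8, grp=MT) has no partner → padded with NULL.
- l (auth_id=7, grp=MT) pairs with 1 row(s) of r.
After projecting and ordering:
r.title | l.grp
P12 | MT
P8 | PD
P8 | PD
NULL | MT
NULL | MT
NULL | QE
NULL | QE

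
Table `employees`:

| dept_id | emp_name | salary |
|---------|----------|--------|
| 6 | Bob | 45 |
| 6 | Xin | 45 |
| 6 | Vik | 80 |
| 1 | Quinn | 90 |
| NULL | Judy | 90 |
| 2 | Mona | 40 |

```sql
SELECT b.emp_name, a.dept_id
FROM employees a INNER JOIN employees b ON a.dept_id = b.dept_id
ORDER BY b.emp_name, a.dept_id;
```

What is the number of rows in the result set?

INNER JOIN keeps only pairs where the ON condition holds.
Matching on a.dept_id = b.dept_id. A NULL in a compared column never satisfies the condition.
Matched pairs: 11.
Total: 11 rows.

11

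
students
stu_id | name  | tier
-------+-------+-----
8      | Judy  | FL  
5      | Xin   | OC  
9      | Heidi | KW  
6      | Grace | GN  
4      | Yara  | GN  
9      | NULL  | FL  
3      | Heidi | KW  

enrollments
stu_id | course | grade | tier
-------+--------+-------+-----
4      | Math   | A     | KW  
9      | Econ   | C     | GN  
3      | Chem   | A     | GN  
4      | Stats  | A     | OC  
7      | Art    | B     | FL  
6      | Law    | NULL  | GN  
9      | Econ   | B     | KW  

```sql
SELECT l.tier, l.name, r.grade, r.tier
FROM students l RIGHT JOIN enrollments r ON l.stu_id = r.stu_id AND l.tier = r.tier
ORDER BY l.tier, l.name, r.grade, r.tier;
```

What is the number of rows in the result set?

7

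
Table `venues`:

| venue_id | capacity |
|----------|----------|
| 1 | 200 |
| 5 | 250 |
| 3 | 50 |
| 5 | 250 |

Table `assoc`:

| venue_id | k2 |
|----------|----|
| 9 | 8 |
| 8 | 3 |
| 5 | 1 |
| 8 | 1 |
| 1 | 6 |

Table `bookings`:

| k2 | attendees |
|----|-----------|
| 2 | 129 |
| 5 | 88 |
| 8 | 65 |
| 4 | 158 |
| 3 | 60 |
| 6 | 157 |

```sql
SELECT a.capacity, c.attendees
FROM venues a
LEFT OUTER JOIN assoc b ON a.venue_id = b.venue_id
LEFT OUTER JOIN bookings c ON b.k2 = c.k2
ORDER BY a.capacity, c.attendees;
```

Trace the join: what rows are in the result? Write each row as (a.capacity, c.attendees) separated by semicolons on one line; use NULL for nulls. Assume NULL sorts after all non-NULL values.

Joins associate left-to-right: venues LEFT JOIN assoc on venue_id gives 4 intermediate row(s).
Then LEFT JOIN `bookings c` on k2: each of those 4 rows is kept; rows whose b.k2 has no match in c get NULL for c's columns.

(50, NULL); (200, 157); (250, NULL); (250, NULL)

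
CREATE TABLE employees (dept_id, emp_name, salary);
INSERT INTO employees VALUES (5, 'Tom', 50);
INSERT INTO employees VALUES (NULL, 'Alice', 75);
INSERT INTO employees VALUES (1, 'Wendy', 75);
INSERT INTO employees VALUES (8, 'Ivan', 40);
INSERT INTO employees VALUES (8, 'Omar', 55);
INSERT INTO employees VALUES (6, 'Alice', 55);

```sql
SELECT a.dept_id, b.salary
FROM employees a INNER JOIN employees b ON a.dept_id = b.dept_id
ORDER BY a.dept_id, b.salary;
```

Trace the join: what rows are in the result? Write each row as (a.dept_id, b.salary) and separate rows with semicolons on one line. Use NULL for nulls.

(1, 75); (5, 50); (6, 55); (8, 40); (8, 40); (8, 55); (8, 55)

INNER JOIN keeps only pairs where the ON condition holds.
Matching on a.dept_id = b.dept_id. A NULL in a compared column never satisfies the condition.
- a[0] dept_id=5 → 1 match(es) in b → 1 row(s).
- a[1] dept_id=NULL → no match; dropped.
- a[2] dept_id=1 → 1 match(es) in b → 1 row(s).
- a[3] dept_id=8 → 2 match(es) in b → 2 row(s).
- a[4] dept_id=8 → 2 match(es) in b → 2 row(s).
- a[5] dept_id=6 → 1 match(es) in b → 1 row(s).
After projecting and ordering:
a.dept_id | b.salary
1 | 75
5 | 50
6 | 55
8 | 40
8 | 40
8 | 55
8 | 55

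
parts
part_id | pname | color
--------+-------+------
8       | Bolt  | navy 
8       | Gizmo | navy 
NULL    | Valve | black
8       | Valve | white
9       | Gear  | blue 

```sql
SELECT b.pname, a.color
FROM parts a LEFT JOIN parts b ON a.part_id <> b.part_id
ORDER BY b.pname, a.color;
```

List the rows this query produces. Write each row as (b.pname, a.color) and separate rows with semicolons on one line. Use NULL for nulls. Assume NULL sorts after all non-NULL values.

LEFT JOIN keeps every row from `parts a`; unmatched rows get NULL for `parts b`'s columns.
Matching on a.part_id <> b.part_id. A NULL in a compared column never satisfies the condition.
- part_id=8: 1 matching b row(s), so 1 row(s) emitted.
- part_id=8: 1 matching b row(s), so 1 row(s) emitted.
- part_id=NULL: no b row matches, row kept with b columns NULL.
- part_id=8: 1 matching b row(s), so 1 row(s) emitted.
- part_id=9: 3 matching b row(s), so 3 row(s) emitted.
After projecting and ordering:
b.pname | a.color
Bolt | blue
Gear | navy
Gear | navy
Gear | white
Gizmo | blue
Valve | blue
NULL | black

(Bolt, blue); (Gear, navy); (Gear, navy); (Gear, white); (Gizmo, blue); (Valve, blue); (NULL, black)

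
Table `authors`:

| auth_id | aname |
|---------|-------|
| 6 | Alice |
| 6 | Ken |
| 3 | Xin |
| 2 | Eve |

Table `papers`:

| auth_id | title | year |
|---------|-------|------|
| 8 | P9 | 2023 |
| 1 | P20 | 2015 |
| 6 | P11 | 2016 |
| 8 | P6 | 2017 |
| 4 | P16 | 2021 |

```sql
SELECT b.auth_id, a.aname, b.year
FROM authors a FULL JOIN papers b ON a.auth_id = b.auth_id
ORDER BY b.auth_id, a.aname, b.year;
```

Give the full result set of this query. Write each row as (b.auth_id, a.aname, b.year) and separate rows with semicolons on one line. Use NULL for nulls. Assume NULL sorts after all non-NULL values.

(1, NULL, 2015); (4, NULL, 2021); (6, Alice, 2016); (6, Ken, 2016); (8, NULL, 2017); (8, NULL, 2023); (NULL, Eve, NULL); (NULL, Xin, NULL)

FULL OUTER JOIN keeps every row from both sides; unmatched rows get NULL for the other side's columns.
Matching on a.auth_id = b.auth_id.
- a row (auth_id=6): matches 1 b row(s) → 1 output row(s).
- a row (auth_id=6): matches 1 b row(s) → 1 output row(s).
- a row (auth_id=3): no match → kept, b columns NULL.
- a row (auth_id=2): no match → kept, b columns NULL.
- 4 row(s) from b found no a partner → padded with NULL.
After projecting and ordering:
b.auth_id | a.aname | b.year
1 | NULL | 2015
4 | NULL | 2021
6 | Alice | 2016
6 | Ken | 2016
8 | NULL | 2017
8 | NULL | 2023
NULL | Eve | NULL
NULL | Xin | NULL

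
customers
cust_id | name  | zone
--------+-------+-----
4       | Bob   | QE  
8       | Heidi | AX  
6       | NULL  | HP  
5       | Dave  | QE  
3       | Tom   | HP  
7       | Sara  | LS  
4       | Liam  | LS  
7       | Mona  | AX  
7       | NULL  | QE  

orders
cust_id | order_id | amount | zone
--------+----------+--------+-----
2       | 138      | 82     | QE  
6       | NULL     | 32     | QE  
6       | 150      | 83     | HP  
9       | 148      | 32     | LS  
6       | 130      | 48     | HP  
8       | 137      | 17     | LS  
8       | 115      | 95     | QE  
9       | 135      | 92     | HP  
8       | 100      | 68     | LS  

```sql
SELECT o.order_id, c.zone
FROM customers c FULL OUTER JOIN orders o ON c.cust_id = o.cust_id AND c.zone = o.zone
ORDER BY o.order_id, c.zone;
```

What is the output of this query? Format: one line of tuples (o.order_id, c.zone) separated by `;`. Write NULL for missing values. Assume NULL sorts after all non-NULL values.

FULL OUTER JOIN keeps every row from both sides; unmatched rows get NULL for the other side's columns.
Matching on c.cust_id = o.cust_id AND c.zone = o.zone.
- c[0] cust_id=4, zone=QE → no match; kept with NULLs on the o side.
- c[1] cust_id=8, zone=AX → no match; kept with NULLs on the o side.
- c[2] cust_id=6, zone=HP → 2 match(es) in o → 2 row(s).
- c[3] cust_id=5, zone=QE → no match; kept with NULLs on the o side.
- c[4] cust_id=3, zone=HP → no match; kept with NULLs on the o side.
- c[5] cust_id=7, zone=LS → no match; kept with NULLs on the o side.
- c[6] cust_id=4, zone=LS → no match; kept with NULLs on the o side.
- c[7] cust_id=7, zone=AX → no match; kept with NULLs on the o side.
- c[8] cust_id=7, zone=QE → no match; kept with NULLs on the o side.
- 7 row(s) from o found no c partner → padded with NULL.

(100, NULL); (115, NULL); (130, HP); (135, NULL); (137, NULL); (138, NULL); (148, NULL); (150, HP); (NULL, AX); (NULL, AX); (NULL, HP); (NULL, LS); (NULL, LS); (NULL, QE); (NULL, QE); (NULL, QE); (NULL, NULL)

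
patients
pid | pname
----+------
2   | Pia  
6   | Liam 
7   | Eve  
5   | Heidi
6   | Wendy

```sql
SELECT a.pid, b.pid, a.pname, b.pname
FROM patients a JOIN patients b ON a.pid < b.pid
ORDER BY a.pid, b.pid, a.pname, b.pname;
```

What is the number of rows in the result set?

INNER JOIN keeps only pairs where the ON condition holds.
Matching on a.pid < b.pid.
- a row (pid=2): matches 4 b row(s) → 4 output row(s).
- a row (pid=6): matches 1 b row(s) → 1 output row(s).
- a row (pid=7): no match → dropped.
- a row (pid=5): matches 3 b row(s) → 3 output row(s).
- a row (pid=6): matches 1 b row(s) → 1 output row(s).
Total: 9 rows.

9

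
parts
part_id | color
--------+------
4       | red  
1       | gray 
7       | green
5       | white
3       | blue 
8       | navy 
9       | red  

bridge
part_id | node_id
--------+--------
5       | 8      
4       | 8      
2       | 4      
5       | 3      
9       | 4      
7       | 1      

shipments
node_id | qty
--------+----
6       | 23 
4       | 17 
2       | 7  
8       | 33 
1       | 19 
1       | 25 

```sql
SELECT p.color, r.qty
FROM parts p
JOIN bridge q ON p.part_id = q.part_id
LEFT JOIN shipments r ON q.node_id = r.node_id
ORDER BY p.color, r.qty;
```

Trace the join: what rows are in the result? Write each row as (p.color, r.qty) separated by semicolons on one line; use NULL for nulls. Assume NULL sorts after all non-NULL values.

(green, 19); (green, 25); (red, 17); (red, 33); (white, 33); (white, NULL)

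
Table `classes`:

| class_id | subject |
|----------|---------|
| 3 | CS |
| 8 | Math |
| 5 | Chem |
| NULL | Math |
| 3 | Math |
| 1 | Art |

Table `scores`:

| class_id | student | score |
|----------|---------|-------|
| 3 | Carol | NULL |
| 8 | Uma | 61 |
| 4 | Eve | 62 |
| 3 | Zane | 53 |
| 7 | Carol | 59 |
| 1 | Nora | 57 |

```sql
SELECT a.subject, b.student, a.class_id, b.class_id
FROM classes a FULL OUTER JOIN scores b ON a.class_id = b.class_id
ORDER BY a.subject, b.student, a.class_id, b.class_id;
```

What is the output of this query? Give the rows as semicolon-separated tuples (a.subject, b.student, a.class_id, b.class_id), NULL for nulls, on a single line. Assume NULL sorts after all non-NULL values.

(Art, Nora, 1, 1); (CS, Carol, 3, 3); (CS, Zane, 3, 3); (Chem, NULL, 5, NULL); (Math, Carol, 3, 3); (Math, Uma, 8, 8); (Math, Zane, 3, 3); (Math, NULL, NULL, NULL); (NULL, Carol, NULL, 7); (NULL, Eve, NULL, 4)

FULL OUTER JOIN keeps every row from both sides; unmatched rows get NULL for the other side's columns.
Matching on a.class_id = b.class_id. A NULL in a compared column never satisfies the condition.
Matched pairs: 6; unmatched a rows kept: 2; unmatched b rows kept: 2.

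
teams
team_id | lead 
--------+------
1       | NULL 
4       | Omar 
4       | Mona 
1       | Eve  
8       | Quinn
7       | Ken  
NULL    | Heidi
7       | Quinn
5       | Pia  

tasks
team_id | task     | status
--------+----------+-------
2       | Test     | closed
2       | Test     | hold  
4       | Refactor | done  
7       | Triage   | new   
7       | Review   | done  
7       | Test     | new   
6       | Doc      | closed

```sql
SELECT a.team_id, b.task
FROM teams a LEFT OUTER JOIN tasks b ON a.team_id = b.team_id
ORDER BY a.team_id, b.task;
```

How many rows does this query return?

13

LEFT JOIN keeps every row from `teams`; unmatched rows get NULL for `tasks`'s columns.
Matching on a.team_id = b.team_id. A NULL in a compared column never satisfies the condition.
- team_id=1: no b row matches, row kept with b columns NULL.
- team_id=4: 1 matching b row(s), so 1 row(s) emitted.
- team_id=4: 1 matching b row(s), so 1 row(s) emitted.
- team_id=1: no b row matches, row kept with b columns NULL.
- team_id=8: no b row matches, row kept with b columns NULL.
- team_id=7: 3 matching b row(s), so 3 row(s) emitted.
- team_id=NULL: no b row matches, row kept with b columns NULL.
- team_id=7: 3 matching b row(s), so 3 row(s) emitted.
- team_id=5: no b row matches, row kept with b columns NULL.
Total: 8 matched + 5 padded = 13 rows.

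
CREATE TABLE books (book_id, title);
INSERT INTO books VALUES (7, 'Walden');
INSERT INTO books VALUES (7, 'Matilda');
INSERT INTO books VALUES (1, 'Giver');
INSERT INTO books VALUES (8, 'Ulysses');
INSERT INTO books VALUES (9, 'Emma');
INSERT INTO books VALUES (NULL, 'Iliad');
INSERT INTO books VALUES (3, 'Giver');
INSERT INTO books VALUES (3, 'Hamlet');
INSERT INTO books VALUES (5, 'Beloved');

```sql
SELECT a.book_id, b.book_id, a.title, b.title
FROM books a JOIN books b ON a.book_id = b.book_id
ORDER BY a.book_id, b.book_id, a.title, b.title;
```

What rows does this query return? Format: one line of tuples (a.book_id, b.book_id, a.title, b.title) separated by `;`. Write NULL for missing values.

INNER JOIN keeps only pairs where the ON condition holds.
Matching on a.book_id = b.book_id. A NULL in a compared column never satisfies the condition.
- a (book_id=7) pairs with 2 row(s) of b.
- a (book_id=7) pairs with 2 row(s) of b.
- a (book_id=1) pairs with 1 row(s) of b.
- a (book_id=8) pairs with 1 row(s) of b.
- a (book_id=9) pairs with 1 row(s) of b.
- a (book_id=NULL) has no partner → excluded.
- a (book_id=3) pairs with 2 row(s) of b.
- a (book_id=3) pairs with 2 row(s) of b.
- a (book_id=5) pairs with 1 row(s) of b.

(1, 1, Giver, Giver); (3, 3, Giver, Giver); (3, 3, Giver, Hamlet); (3, 3, Hamlet, Giver); (3, 3, Hamlet, Hamlet); (5, 5, Beloved, Beloved); (7, 7, Matilda, Matilda); (7, 7, Matilda, Walden); (7, 7, Walden, Matilda); (7, 7, Walden, Walden); (8, 8, Ulysses, Ulysses); (9, 9, Emma, Emma)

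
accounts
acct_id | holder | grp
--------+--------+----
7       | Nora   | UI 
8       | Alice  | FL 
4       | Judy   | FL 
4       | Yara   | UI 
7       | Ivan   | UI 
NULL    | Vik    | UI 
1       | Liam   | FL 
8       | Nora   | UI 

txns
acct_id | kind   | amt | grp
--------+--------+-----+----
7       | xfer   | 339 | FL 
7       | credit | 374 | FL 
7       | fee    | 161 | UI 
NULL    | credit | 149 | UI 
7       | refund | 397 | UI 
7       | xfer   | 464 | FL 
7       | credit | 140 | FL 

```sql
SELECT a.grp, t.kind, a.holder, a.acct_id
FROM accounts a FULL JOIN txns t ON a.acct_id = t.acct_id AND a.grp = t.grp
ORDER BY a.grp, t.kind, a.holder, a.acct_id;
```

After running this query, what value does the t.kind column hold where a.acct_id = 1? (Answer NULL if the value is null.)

FULL OUTER JOIN keeps every row from both sides; unmatched rows get NULL for the other side's columns.
Matching on a.acct_id = t.acct_id AND a.grp = t.grp. A NULL in a compared column never satisfies the condition.
Matched pairs: 4; unmatched a rows kept: 6; unmatched t rows kept: 5.

NULL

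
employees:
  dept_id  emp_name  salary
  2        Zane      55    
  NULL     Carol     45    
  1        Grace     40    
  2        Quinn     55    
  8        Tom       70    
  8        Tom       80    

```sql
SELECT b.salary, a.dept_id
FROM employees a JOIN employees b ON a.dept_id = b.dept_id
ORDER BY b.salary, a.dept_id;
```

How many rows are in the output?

9

INNER JOIN keeps only pairs where the ON condition holds.
Matching on a.dept_id = b.dept_id. A NULL in a compared column never satisfies the condition.
- a (dept_id=2) pairs with 2 row(s) of b.
- a (dept_id=NULL) has no partner → excluded.
- a (dept_id=1) pairs with 1 row(s) of b.
- a (dept_id=2) pairs with 2 row(s) of b.
- a (dept_id=8) pairs with 2 row(s) of b.
- a (dept_id=8) pairs with 2 row(s) of b.
Total: 9 rows.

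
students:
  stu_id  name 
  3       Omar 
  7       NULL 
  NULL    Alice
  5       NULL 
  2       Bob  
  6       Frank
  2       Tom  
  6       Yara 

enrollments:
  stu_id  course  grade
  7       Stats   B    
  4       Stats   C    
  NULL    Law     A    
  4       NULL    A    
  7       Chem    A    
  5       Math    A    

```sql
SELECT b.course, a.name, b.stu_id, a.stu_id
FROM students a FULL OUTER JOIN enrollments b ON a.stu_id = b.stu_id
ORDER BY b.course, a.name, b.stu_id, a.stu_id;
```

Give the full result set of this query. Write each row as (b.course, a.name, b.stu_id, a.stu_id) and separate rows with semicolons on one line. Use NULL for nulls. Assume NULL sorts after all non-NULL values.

FULL OUTER JOIN keeps every row from both sides; unmatched rows get NULL for the other side's columns.
Matching on a.stu_id = b.stu_id. A NULL in a compared column never satisfies the condition.
Matched pairs: 3; unmatched a rows kept: 6; unmatched b rows kept: 3.

(Chem, NULL, 7, 7); (Law, NULL, NULL, NULL); (Math, NULL, 5, 5); (Stats, NULL, 4, NULL); (Stats, NULL, 7, 7); (NULL, Alice, NULL, NULL); (NULL, Bob, NULL, 2); (NULL, Frank, NULL, 6); (NULL, Omar, NULL, 3); (NULL, Tom, NULL, 2); (NULL, Yara, NULL, 6); (NULL, NULL, 4, NULL)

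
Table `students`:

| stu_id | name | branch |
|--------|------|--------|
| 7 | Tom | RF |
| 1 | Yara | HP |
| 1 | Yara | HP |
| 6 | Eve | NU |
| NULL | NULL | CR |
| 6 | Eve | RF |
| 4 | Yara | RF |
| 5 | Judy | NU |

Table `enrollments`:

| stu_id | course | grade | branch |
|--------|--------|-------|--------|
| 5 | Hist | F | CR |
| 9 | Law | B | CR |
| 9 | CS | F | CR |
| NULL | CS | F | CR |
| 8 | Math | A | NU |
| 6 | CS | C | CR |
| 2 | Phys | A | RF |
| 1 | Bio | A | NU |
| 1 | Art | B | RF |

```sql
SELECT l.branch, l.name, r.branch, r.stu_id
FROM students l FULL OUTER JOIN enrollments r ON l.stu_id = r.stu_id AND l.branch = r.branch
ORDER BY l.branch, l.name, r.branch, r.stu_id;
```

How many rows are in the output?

FULL OUTER JOIN keeps every row from both sides; unmatched rows get NULL for the other side's columns.
Matching on l.stu_id = r.stu_id AND l.branch = r.branch. A NULL in a compared column never satisfies the condition.
- l[0] stu_id=7, branch=RF → no match; kept with NULLs on the r side.
- l[1] stu_id=1, branch=HP → no match; kept with NULLs on the r side.
- l[2] stu_id=1, branch=HP → no match; kept with NULLs on the r side.
- l[3] stu_id=6, branch=NU → no match; kept with NULLs on the r side.
- l[4] stu_id=NULL, branch=CR → no match; kept with NULLs on the r side.
- l[5] stu_id=6, branch=RF → no match; kept with NULLs on the r side.
- l[6] stu_id=4, branch=RF → no match; kept with NULLs on the r side.
- l[7] stu_id=5, branch=NU → no match; kept with NULLs on the r side.
- plus 9 unmatched r row(s), each kept with NULL l columns.
Total: 0 matched + 17 padded = 17 rows.

17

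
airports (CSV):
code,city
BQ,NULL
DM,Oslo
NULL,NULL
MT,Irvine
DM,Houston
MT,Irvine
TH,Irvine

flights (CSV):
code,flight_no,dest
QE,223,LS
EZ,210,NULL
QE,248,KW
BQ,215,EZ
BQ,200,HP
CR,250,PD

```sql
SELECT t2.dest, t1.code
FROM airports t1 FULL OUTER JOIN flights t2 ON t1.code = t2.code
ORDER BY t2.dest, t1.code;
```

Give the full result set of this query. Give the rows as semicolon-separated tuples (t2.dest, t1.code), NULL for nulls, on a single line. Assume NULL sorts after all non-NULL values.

FULL OUTER JOIN keeps every row from both sides; unmatched rows get NULL for the other side's columns.
Matching on t1.code = t2.code. A NULL in a compared column never satisfies the condition.
- t1 row (code=BQ): matches 2 t2 row(s) → 2 output row(s).
- t1 row (code=DM): no match → kept, t2 columns NULL.
- t1 row (code=NULL): no match → kept, t2 columns NULL.
- t1 row (code=MT): no match → kept, t2 columns NULL.
- t1 row (code=DM): no match → kept, t2 columns NULL.
- t1 row (code=MT): no match → kept, t2 columns NULL.
- t1 row (code=TH): no match → kept, t2 columns NULL.
- 4 t2 row(s) had no t1 match → kept, t1 columns NULL.

(EZ, BQ); (HP, BQ); (KW, NULL); (LS, NULL); (PD, NULL); (NULL, DM); (NULL, DM); (NULL, MT); (NULL, MT); (NULL, TH); (NULL, NULL); (NULL, NULL)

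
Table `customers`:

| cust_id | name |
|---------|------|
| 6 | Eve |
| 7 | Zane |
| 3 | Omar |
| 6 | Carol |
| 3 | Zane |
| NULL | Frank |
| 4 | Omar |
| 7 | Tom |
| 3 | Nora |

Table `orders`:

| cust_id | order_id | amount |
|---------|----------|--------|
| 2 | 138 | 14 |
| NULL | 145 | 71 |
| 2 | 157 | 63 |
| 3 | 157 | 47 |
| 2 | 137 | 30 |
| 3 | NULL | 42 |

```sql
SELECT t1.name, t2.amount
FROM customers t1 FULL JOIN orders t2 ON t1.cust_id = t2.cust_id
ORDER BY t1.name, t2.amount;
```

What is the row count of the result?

FULL OUTER JOIN keeps every row from both sides; unmatched rows get NULL for the other side's columns.
Matching on t1.cust_id = t2.cust_id. A NULL in a compared column never satisfies the condition.
- t1 (cust_id=6) has no partner → padded with NULL.
- t1 (cust_id=7) has no partner → padded with NULL.
- t1 (cust_id=3) pairs with 2 row(s) of t2.
- t1 (cust_id=6) has no partner → padded with NULL.
- t1 (cust_id=3) pairs with 2 row(s) of t2.
- t1 (cust_id=NULL) has no partner → padded with NULL.
- t1 (cust_id=4) has no partner → padded with NULL.
- t1 (cust_id=7) has no partner → padded with NULL.
- t1 (cust_id=3) pairs with 2 row(s) of t2.
- 4 t2 row(s) had no t1 match → kept, t1 columns NULL.
Total: 6 matched + 10 padded = 16 rows.

16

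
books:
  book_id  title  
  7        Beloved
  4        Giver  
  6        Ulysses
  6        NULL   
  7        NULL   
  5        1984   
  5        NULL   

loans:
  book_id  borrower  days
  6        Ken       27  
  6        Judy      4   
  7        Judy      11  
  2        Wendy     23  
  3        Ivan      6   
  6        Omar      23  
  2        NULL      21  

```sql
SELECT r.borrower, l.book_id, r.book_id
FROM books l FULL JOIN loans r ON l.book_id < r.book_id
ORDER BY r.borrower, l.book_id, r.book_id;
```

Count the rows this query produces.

FULL OUTER JOIN keeps every row from both sides; unmatched rows get NULL for the other side's columns.
Matching on l.book_id < r.book_id.
- l row (book_id=7): no match → kept, r columns NULL.
- l row (book_id=4): matches 4 r row(s) → 4 output row(s).
- l row (book_id=6): matches 1 r row(s) → 1 output row(s).
- l row (book_id=6): matches 1 r row(s) → 1 output row(s).
- l row (book_id=7): no match → kept, r columns NULL.
- l row (book_id=5): matches 4 r row(s) → 4 output row(s).
- l row (book_id=5): matches 4 r row(s) → 4 output row(s).
- 3 r row(s) had no l match → kept, l columns NULL.
Total: 14 matched + 5 padded = 19 rows.

19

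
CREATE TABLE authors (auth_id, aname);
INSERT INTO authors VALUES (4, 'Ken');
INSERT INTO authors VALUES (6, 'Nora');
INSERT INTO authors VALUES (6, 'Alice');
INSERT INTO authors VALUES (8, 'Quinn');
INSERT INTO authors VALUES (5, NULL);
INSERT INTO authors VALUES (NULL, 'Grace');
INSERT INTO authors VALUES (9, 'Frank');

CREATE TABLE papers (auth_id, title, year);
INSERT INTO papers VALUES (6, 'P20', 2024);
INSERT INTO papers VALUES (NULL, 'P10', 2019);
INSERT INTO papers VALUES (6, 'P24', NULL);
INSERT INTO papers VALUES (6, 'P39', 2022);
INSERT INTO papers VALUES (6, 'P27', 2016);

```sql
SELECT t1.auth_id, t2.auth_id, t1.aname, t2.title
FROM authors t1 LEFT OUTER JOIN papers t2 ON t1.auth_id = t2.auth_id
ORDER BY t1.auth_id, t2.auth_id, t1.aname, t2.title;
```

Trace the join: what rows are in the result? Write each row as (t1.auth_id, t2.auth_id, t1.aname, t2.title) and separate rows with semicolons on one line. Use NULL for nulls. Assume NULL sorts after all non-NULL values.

(4, NULL, Ken, NULL); (5, NULL, NULL, NULL); (6, 6, Alice, P20); (6, 6, Alice, P24); (6, 6, Alice, P27); (6, 6, Alice, P39); (6, 6, Nora, P20); (6, 6, Nora, P24); (6, 6, Nora, P27); (6, 6, Nora, P39); (8, NULL, Quinn, NULL); (9, NULL, Frank, NULL); (NULL, NULL, Grace, NULL)

LEFT JOIN keeps every row from `authors`; unmatched rows get NULL for `papers`'s columns.
Matching on t1.auth_id = t2.auth_id. A NULL in a compared column never satisfies the condition.
- t1 (auth_id=4) has no partner → padded with NULL.
- t1 (auth_id=6) pairs with 4 row(s) of t2.
- t1 (auth_id=6) pairs with 4 row(s) of t2.
- t1 (auth_id=8) has no partner → padded with NULL.
- t1 (auth_id=5) has no partner → padded with NULL.
- t1 (auth_id=NULL) has no partner → padded with NULL.
- t1 (auth_id=9) has no partner → padded with NULL.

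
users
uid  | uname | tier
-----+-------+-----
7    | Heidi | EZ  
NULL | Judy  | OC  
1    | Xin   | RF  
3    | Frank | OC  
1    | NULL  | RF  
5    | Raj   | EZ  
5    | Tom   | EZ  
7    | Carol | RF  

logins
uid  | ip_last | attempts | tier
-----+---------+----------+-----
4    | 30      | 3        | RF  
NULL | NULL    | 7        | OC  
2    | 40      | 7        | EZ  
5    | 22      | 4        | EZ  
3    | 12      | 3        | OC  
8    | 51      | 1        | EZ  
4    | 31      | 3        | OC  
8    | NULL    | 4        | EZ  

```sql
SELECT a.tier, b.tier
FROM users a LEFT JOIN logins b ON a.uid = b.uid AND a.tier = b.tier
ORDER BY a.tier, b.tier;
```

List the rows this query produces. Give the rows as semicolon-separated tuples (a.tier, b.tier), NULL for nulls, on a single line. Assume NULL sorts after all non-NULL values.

(EZ, EZ); (EZ, EZ); (EZ, NULL); (OC, OC); (OC, NULL); (RF, NULL); (RF, NULL); (RF, NULL)

LEFT JOIN keeps every row from `users`; unmatched rows get NULL for `logins`'s columns.
Matching on a.uid = b.uid AND a.tier = b.tier. A NULL in a compared column never satisfies the condition.
Matched pairs: 3; unmatched a rows kept: 5.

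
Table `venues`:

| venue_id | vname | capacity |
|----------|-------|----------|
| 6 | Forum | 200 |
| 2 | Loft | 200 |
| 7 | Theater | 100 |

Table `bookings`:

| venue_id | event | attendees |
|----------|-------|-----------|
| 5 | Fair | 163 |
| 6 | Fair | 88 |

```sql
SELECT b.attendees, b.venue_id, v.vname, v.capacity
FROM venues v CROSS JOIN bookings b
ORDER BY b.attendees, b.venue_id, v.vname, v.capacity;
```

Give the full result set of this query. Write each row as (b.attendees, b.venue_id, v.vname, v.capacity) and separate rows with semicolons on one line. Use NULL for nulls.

(88, 6, Forum, 200); (88, 6, Loft, 200); (88, 6, Theater, 100); (163, 5, Forum, 200); (163, 5, Loft, 200); (163, 5, Theater, 100)

CROSS JOIN pairs every row of `venues` with every row of `bookings`: 3 × 2 = 6 rows.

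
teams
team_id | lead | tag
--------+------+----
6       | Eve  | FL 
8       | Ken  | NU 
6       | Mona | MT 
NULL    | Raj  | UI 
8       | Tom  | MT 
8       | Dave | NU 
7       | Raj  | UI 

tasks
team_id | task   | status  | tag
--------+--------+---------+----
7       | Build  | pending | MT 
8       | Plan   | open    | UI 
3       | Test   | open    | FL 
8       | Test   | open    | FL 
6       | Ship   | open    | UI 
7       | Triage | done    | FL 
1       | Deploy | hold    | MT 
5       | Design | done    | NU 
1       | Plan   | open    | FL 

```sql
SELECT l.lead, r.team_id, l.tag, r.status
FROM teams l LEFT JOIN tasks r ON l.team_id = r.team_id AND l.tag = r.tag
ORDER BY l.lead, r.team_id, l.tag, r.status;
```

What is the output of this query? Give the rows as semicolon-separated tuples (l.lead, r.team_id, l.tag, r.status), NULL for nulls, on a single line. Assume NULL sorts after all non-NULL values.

LEFT JOIN keeps every row from `teams`; unmatched rows get NULL for `tasks`'s columns.
Matching on l.team_id = r.team_id AND l.tag = r.tag. A NULL in a compared column never satisfies the condition.
Matched pairs: 0; unmatched l rows kept: 7.

(Dave, NULL, NU, NULL); (Eve, NULL, FL, NULL); (Ken, NULL, NU, NULL); (Mona, NULL, MT, NULL); (Raj, NULL, UI, NULL); (Raj, NULL, UI, NULL); (Tom, NULL, MT, NULL)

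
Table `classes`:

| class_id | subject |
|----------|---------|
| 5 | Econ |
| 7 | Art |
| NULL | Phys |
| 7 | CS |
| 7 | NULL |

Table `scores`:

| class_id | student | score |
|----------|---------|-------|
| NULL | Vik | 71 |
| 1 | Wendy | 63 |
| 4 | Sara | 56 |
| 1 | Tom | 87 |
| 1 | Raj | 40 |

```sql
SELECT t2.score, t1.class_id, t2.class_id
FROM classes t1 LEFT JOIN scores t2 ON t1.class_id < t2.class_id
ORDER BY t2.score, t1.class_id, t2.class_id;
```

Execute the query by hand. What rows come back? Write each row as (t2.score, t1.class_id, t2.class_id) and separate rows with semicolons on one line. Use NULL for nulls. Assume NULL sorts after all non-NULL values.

LEFT JOIN keeps every row from `classes`; unmatched rows get NULL for `scores`'s columns.
Matching on t1.class_id < t2.class_id. A NULL in a compared column never satisfies the condition.
- t1[0] class_id=5 → no match; kept with NULLs on the t2 side.
- t1[1] class_id=7 → no match; kept with NULLs on the t2 side.
- t1[2] class_id=NULL → no match; kept with NULLs on the t2 side.
- t1[3] class_id=7 → no match; kept with NULLs on the t2 side.
- t1[4] class_id=7 → no match; kept with NULLs on the t2 side.
After projecting and ordering:
t2.score | t1.class_id | t2.class_id
NULL | 5 | NULL
NULL | 7 | NULL
NULL | 7 | NULL
NULL | 7 | NULL
NULL | NULL | NULL

(NULL, 5, NULL); (NULL, 7, NULL); (NULL, 7, NULL); (NULL, 7, NULL); (NULL, NULL, NULL)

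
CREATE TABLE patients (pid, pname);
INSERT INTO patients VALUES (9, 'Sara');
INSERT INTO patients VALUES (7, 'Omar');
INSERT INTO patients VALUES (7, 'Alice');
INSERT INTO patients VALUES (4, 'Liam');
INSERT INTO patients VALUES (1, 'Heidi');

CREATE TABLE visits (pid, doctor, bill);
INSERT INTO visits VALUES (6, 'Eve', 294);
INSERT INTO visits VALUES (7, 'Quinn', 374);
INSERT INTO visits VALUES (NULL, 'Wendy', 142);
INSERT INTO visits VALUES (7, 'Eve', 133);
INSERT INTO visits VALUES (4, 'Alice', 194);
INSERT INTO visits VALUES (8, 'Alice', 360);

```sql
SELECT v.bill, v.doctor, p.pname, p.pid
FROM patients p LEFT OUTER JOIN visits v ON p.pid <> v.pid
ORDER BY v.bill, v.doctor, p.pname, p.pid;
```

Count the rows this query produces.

20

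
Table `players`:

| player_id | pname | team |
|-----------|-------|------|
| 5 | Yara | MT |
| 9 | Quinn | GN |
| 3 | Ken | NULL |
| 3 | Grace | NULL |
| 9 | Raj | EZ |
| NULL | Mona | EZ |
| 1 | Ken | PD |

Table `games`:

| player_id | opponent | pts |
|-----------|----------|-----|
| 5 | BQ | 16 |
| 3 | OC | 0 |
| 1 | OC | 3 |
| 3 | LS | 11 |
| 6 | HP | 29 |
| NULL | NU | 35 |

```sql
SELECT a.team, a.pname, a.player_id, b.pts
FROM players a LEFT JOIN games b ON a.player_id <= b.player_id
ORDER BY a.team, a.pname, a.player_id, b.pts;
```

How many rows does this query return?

18

LEFT JOIN keeps every row from `players`; unmatched rows get NULL for `games`'s columns.
Matching on a.player_id <= b.player_id. A NULL in a compared column never satisfies the condition.
- a (player_id=5) pairs with 2 row(s) of b.
- a (player_id=9) has no partner → padded with NULL.
- a (player_id=3) pairs with 4 row(s) of b.
- a (player_id=3) pairs with 4 row(s) of b.
- a (player_id=9) has no partner → padded with NULL.
- a (player_id=NULL) has no partner → padded with NULL.
- a (player_id=1) pairs with 5 row(s) of b.
Total: 15 matched + 3 padded = 18 rows.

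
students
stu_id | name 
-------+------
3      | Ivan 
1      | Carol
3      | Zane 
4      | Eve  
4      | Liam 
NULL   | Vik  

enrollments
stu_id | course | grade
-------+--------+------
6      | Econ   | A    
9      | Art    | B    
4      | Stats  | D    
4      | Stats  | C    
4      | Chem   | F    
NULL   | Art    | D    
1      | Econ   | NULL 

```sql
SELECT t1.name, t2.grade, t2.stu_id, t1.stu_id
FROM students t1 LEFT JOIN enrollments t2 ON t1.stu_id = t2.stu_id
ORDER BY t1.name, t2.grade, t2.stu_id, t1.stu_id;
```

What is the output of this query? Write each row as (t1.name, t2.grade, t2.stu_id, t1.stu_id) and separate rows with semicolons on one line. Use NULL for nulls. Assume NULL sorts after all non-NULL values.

LEFT JOIN keeps every row from `students`; unmatched rows get NULL for `enrollments`'s columns.
Matching on t1.stu_id = t2.stu_id. A NULL in a compared column never satisfies the condition.
Matched pairs: 7; unmatched t1 rows kept: 3.

(Carol, NULL, 1, 1); (Eve, C, 4, 4); (Eve, D, 4, 4); (Eve, F, 4, 4); (Ivan, NULL, NULL, 3); (Liam, C, 4, 4); (Liam, D, 4, 4); (Liam, F, 4, 4); (Vik, NULL, NULL, NULL); (Zane, NULL, NULL, 3)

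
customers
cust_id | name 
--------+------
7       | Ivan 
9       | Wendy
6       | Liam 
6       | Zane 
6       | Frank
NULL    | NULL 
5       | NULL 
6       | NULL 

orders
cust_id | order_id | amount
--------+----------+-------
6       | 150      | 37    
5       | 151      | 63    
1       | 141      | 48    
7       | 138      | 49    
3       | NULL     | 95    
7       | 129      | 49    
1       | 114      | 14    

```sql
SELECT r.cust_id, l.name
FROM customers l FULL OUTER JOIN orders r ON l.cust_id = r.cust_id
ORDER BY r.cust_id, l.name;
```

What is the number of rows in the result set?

FULL OUTER JOIN keeps every row from both sides; unmatched rows get NULL for the other side's columns.
Matching on l.cust_id = r.cust_id. A NULL in a compared column never satisfies the condition.
- l[0] cust_id=7 → 2 match(es) in r → 2 row(s).
- l[1] cust_id=9 → no match; kept with NULLs on the r side.
- l[2] cust_id=6 → 1 match(es) in r → 1 row(s).
- l[3] cust_id=6 → 1 match(es) in r → 1 row(s).
- l[4] cust_id=6 → 1 match(es) in r → 1 row(s).
- l[5] cust_id=NULL → no match; kept with NULLs on the r side.
- l[6] cust_id=5 → 1 match(es) in r → 1 row(s).
- l[7] cust_id=6 → 1 match(es) in r → 1 row(s).
- 3 r row(s) had no l match → kept, l columns NULL.
Total: 7 matched + 5 padded = 12 rows.

12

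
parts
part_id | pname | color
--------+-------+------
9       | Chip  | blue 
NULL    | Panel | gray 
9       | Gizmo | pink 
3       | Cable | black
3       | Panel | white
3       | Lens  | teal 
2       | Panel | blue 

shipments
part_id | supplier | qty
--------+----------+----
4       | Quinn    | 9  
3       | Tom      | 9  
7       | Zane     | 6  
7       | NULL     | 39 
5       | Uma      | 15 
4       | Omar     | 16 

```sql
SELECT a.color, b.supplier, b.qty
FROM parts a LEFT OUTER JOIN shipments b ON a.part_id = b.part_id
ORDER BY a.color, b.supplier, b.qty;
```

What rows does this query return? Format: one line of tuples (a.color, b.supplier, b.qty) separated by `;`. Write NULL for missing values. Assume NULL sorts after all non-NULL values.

LEFT JOIN keeps every row from `parts`; unmatched rows get NULL for `shipments`'s columns.
Matching on a.part_id = b.part_id. A NULL in a compared column never satisfies the condition.
- a row (part_id=9): no match → kept, b columns NULL.
- a row (part_id=NULL): no match → kept, b columns NULL.
- a row (part_id=9): no match → kept, b columns NULL.
- a row (part_id=3): matches 1 b row(s) → 1 output row(s).
- a row (part_id=3): matches 1 b row(s) → 1 output row(s).
- a row (part_id=3): matches 1 b row(s) → 1 output row(s).
- a row (part_id=2): no match → kept, b columns NULL.
After projecting and ordering:
a.color | b.supplier | b.qty
black | Tom | 9
blue | NULL | NULL
blue | NULL | NULL
gray | NULL | NULL
pink | NULL | NULL
teal | Tom | 9
white | Tom | 9

(black, Tom, 9); (blue, NULL, NULL); (blue, NULL, NULL); (gray, NULL, NULL); (pink, NULL, NULL); (teal, Tom, 9); (white, Tom, 9)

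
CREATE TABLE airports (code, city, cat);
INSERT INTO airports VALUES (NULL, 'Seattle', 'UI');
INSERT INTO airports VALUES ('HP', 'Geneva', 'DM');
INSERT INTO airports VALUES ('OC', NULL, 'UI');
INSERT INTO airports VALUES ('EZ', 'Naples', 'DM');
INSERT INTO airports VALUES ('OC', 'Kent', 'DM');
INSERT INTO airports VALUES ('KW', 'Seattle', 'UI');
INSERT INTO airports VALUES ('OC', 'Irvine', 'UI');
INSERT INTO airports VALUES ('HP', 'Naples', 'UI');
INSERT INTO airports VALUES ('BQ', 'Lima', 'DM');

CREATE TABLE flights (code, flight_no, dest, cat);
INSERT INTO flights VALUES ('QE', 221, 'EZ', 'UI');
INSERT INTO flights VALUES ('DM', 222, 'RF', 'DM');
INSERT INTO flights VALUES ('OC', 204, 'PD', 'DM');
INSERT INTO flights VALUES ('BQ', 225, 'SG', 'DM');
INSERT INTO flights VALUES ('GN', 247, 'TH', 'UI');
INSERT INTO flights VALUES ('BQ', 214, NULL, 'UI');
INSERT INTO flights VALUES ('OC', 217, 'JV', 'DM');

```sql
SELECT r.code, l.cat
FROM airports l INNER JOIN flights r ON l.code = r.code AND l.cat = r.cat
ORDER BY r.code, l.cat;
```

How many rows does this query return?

3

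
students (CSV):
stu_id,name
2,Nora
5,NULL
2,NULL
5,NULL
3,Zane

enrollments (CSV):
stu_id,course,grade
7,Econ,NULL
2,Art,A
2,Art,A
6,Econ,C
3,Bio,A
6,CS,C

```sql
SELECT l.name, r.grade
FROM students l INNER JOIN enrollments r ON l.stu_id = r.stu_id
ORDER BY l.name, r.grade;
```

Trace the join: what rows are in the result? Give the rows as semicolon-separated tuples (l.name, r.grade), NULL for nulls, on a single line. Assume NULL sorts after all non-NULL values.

INNER JOIN keeps only pairs where the ON condition holds.
Matching on l.stu_id = r.stu_id.
- l row (stu_id=2): matches 2 r row(s) → 2 output row(s).
- l row (stu_id=5): no match → dropped.
- l row (stu_id=2): matches 2 r row(s) → 2 output row(s).
- l row (stu_id=5): no match → dropped.
- l row (stu_id=3): matches 1 r row(s) → 1 output row(s).
After projecting and ordering:
l.name | r.grade
Nora | A
Nora | A
Zane | A
NULL | A
NULL | A

(Nora, A); (Nora, A); (Zane, A); (NULL, A); (NULL, A)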